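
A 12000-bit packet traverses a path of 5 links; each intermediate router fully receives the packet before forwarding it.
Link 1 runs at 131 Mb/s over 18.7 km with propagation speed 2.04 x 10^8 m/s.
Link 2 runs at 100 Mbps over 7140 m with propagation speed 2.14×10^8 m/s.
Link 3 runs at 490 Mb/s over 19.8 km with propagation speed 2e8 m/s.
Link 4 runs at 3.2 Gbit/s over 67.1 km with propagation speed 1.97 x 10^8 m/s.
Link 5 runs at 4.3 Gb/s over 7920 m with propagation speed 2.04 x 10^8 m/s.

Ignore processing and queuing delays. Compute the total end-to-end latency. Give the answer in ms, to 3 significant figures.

Transmission delays (L/R per hop): 0.0916031, 0.12, 0.0244898, 0.00375, 0.0027907 ms; sum = 0.242634 ms.
Propagation delays (d/s per hop): 0.0916667, 0.0333645, 0.099, 0.340609, 0.0388235 ms; sum = 0.603464 ms.
End-to-end = 0.846 ms.

0.846 ms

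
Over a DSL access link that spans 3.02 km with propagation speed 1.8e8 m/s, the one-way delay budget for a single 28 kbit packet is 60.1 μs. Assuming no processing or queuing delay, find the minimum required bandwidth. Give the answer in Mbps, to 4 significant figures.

646.3 Mbps

Propagation delay = 3020 / 180000000 = 16.7778 μs.
Transmission budget = 60.1 − 16.7778 = 43.3222 μs.
R ≥ L / t_tx = 28000 bits / 4.33222e-05 s = 646.3 Mbps.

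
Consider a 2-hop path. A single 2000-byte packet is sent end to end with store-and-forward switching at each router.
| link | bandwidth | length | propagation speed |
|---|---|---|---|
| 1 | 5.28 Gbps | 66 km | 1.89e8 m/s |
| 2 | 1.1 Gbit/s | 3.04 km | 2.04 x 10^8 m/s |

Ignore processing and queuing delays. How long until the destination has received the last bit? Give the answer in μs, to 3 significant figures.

L = 2000 × 8 = 16000 bits.
Transmission delays (L/R per hop): 3.0303, 14.5455 μs; sum = 17.5758 μs.
Propagation delays (d/s per hop): 349.206, 14.902 μs; sum = 364.108 μs.
End-to-end = 382 μs.

382 μs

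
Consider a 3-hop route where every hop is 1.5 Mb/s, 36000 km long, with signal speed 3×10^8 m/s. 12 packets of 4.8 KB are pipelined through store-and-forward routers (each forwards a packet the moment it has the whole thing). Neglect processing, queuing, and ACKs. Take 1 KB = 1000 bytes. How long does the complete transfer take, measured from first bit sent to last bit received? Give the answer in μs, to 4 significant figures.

718400 μs

Per-hop transmission t_tx = L/R = 38400/1500000 = 25600 μs.
Per-hop propagation t_prop = 36000000/300000000 = 120000 μs.
Pipeline fill: first packet needs 3·t_tx to clear all hops; remaining 11 packets each add one t_tx.
Total = (3+12-1)·t_tx + 3·t_prop = 14·25600 + 3·120000 = 718400 μs.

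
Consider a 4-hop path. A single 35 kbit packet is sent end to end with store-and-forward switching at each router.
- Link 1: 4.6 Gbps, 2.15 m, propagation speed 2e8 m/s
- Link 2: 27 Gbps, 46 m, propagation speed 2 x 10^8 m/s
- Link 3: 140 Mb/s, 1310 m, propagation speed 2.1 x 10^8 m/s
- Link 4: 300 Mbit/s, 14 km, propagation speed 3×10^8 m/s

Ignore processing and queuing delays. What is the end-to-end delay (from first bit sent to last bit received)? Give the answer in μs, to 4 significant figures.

L = 35000 bits.
Transmission delays (L/R per hop): 7.6087, 1.2963, 250, 116.667 μs; sum = 375.572 μs.
Propagation delays (d/s per hop): 0.01075, 0.23, 6.2381, 46.6667 μs; sum = 53.1455 μs.
End-to-end = 428.7 μs.

428.7 μs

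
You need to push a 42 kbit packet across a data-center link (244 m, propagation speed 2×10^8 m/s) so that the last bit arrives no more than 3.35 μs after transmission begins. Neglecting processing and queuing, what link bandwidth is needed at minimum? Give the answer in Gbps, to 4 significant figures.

Propagation delay = 244 / 200000000 = 1.22 μs.
Transmission budget = 3.35 − 1.22 = 2.13 μs.
R ≥ L / t_tx = 42000 bits / 2.13e-06 s = 19.72 Gbps.

19.72 Gbps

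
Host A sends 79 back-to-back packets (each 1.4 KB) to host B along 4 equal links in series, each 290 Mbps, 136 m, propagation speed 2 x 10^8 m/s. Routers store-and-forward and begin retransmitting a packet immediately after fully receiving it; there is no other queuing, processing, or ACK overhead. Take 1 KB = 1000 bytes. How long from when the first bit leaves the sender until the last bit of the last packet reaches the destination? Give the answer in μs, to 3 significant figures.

Per-hop transmission t_tx = L/R = 11200/290000000 = 38.6207 μs.
Per-hop propagation t_prop = 136/200000000 = 0.68 μs.
Pipeline fill: first packet needs 4·t_tx to clear all hops; remaining 78 packets each add one t_tx.
Total = (4+79-1)·t_tx + 4·t_prop = 82·38.6207 + 4·0.68 = 3170 μs.

3170 μs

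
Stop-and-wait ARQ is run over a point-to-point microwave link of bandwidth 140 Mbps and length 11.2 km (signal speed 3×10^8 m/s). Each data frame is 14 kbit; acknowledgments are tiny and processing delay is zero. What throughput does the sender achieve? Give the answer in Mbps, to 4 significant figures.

t_tx = L/R = 14000/140000000 = 0.0001 s.
t_prop = 11200/300000000 = 3.73333e-05 s; RTT = 7.46667e-05 s.
Cycle = t_tx + RTT = 0.000174667 s.
Throughput = L / cycle = 14000 / 0.000174667 = 80.15 Mbps.

80.15 Mbps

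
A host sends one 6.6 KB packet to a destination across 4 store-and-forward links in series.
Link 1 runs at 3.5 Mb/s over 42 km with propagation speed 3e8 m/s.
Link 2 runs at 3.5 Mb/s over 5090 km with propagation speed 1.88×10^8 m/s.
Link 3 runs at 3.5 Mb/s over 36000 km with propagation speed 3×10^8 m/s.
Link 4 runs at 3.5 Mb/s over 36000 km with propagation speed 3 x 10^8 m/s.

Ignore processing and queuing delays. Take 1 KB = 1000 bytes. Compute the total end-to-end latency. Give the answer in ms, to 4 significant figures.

L = 52800 bits.
Transmission delay per hop = L/R = 52800/3500000 = 15.0857 ms; 4 hops → 60.3429 ms.
Propagation delays (d/s per hop): 0.14, 27.0745, 120, 120 ms; sum = 267.214 ms.
End-to-end = 327.6 ms.

327.6 ms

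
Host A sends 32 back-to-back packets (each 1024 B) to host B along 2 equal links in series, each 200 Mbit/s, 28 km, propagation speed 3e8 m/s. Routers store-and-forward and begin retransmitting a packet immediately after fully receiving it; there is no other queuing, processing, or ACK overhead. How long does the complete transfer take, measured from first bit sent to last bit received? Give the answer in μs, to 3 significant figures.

Per-hop transmission t_tx = L/R = 8192/200000000 = 40.96 μs.
Per-hop propagation t_prop = 28000/300000000 = 93.3333 μs.
Pipeline fill: first packet needs 2·t_tx to clear all hops; remaining 31 packets each add one t_tx.
Total = (2+32-1)·t_tx + 2·t_prop = 33·40.96 + 2·93.3333 = 1540 μs.

1540 μs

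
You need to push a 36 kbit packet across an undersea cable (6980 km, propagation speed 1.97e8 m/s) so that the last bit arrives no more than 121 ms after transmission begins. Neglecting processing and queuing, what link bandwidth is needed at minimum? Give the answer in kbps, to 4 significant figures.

Propagation delay = 6980000 / 197000000 = 35.4315 ms.
Transmission budget = 121 − 35.4315 = 85.5685 ms.
R ≥ L / t_tx = 36000 bits / 0.0855685 s = 420.7 kbps.

420.7 kbps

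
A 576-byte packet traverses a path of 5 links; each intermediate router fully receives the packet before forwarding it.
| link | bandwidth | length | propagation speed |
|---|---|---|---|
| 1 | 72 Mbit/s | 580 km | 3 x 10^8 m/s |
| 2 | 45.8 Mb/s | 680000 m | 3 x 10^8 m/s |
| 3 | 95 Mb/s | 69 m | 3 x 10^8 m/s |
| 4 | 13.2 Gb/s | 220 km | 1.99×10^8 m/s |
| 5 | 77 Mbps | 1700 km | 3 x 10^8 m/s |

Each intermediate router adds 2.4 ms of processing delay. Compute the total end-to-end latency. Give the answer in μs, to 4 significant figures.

20850 μs

L = 576 × 8 = 4608 bits.
Transmission delays (L/R per hop): 64, 100.611, 48.5053, 0.349091, 59.8442 μs; sum = 273.31 μs.
Propagation delays (d/s per hop): 1933.33, 2266.67, 0.23, 1105.53, 5666.67 μs; sum = 10972.4 μs.
Processing at 4 router(s): 4 × 2.4 ms = 9600 μs.
End-to-end = 20850 μs.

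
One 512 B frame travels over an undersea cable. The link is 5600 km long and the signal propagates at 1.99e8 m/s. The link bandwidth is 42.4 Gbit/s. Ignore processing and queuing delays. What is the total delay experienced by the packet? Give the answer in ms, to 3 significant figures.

L = 512 × 8 = 4096 bits.
Transmission delay = L/R = 4096 / 42400000000 = 9.66038e-05 ms.
Propagation delay = d/s = 5600000 m / 199000000 m/s = 28.1407 ms.
Total = 28.1 ms.

28.1 ms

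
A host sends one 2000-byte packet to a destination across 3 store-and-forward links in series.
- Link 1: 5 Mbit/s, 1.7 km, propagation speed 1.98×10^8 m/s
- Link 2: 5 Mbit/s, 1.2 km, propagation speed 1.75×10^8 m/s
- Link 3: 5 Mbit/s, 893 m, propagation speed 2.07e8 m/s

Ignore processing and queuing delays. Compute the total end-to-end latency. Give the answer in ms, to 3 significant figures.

L = 2000 × 8 = 16000 bits.
Transmission delay per hop = L/R = 16000/5000000 = 3.2 ms; 3 hops → 9.6 ms.
Propagation delays (d/s per hop): 0.00858586, 0.00685714, 0.00431401 ms; sum = 0.019757 ms.
End-to-end = 9.62 ms.

9.62 ms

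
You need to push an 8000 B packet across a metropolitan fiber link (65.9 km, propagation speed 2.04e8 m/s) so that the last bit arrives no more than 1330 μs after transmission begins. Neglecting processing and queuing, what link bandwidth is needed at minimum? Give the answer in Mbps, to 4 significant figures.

63.56 Mbps

L = 64000 bits.
Propagation delay = 65900 / 204000000 = 323.039 μs.
Transmission budget = 1330 − 323.039 = 1006.96 μs.
R ≥ L / t_tx = 64000 bits / 0.00100696 s = 63.56 Mbps.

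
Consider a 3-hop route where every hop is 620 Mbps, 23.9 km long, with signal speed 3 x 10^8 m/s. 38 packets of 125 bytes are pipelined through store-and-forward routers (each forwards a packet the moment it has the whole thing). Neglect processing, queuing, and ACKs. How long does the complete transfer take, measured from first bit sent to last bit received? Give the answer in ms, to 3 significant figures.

Per-hop transmission t_tx = L/R = 1000/620000000 = 0.0016129 ms.
Per-hop propagation t_prop = 23900/300000000 = 0.0796667 ms.
Pipeline fill: first packet needs 3·t_tx to clear all hops; remaining 37 packets each add one t_tx.
Total = (3+38-1)·t_tx + 3·t_prop = 40·0.0016129 + 3·0.0796667 = 0.304 ms.

0.304 ms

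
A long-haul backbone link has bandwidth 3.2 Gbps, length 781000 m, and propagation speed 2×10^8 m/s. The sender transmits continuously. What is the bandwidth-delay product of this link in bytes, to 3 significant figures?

Propagation delay = 781000 / 200000000 = 0.003905 s.
BDP = R × t_prop = 3200000000 × 0.003905 = 12496000 bits.
In bytes: 12496000/8 = 1560000 bytes.

1560000 bytes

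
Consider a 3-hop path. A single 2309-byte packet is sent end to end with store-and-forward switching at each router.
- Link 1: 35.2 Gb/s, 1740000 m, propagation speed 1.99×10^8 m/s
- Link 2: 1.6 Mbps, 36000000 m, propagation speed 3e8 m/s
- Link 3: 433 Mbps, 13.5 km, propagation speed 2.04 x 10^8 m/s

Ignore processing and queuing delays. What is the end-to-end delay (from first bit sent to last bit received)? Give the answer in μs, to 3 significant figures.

140000 μs

L = 2309 × 8 = 18472 bits.
Transmission delays (L/R per hop): 0.524773, 11545, 42.6605 μs; sum = 11588.2 μs.
Propagation delays (d/s per hop): 8743.72, 120000, 66.1765 μs; sum = 128810 μs.
End-to-end = 140000 μs.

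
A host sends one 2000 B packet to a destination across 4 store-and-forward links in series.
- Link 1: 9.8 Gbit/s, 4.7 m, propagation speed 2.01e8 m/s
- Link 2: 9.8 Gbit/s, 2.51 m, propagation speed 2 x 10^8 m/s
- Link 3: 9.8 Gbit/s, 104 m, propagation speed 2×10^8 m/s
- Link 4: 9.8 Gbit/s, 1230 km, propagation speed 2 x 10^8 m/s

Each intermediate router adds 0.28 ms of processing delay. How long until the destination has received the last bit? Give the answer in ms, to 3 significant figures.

L = 2000 × 8 = 16000 bits.
Transmission delay per hop = L/R = 16000/9800000000 = 0.00163265 ms; 4 hops → 0.00653061 ms.
Propagation delays (d/s per hop): 2.33831e-05, 1.255e-05, 0.00052, 6.15 ms; sum = 6.15056 ms.
Processing at 3 router(s): 3 × 0.28 ms = 0.84 ms.
End-to-end = 7.00 ms.

7.00 ms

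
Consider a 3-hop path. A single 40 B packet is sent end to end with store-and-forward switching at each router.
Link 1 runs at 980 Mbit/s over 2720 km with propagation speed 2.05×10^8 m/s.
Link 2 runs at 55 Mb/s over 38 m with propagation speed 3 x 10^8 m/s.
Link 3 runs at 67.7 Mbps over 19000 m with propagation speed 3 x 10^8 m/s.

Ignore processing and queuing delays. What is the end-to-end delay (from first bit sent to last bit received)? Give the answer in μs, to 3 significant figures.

L = 40 × 8 = 320 bits.
Transmission delays (L/R per hop): 0.326531, 5.81818, 4.72674 μs; sum = 10.8714 μs.
Propagation delays (d/s per hop): 13268.3, 0.126667, 63.3333 μs; sum = 13331.8 μs.
End-to-end = 13300 μs.

13300 μs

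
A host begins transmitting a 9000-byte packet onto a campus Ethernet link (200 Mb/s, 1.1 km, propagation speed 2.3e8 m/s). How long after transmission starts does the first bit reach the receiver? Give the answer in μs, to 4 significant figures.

First bit experiences only propagation delay: d/s = 1100/2.3e+08 = 4.783 μs.

4.783 μs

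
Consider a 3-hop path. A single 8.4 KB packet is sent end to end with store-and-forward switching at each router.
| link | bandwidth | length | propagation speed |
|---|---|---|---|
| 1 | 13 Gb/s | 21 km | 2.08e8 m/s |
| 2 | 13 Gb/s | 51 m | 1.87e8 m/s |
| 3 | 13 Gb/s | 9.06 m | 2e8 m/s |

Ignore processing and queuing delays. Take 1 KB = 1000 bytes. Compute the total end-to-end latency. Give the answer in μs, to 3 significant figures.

L = 67200 bits.
Transmission delay per hop = L/R = 67200/13000000000 = 5.16923 μs; 3 hops → 15.5077 μs.
Propagation delays (d/s per hop): 100.962, 0.272727, 0.0453 μs; sum = 101.28 μs.
End-to-end = 117 μs.

117 μs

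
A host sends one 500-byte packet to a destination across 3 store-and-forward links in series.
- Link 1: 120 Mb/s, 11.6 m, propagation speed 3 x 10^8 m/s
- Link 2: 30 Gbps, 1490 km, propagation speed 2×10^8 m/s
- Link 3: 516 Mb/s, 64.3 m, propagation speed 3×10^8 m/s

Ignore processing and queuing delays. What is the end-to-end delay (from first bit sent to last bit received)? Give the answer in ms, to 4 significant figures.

L = 500 × 8 = 4000 bits.
Transmission delays (L/R per hop): 0.0333333, 0.000133333, 0.00775194 ms; sum = 0.0412186 ms.
Propagation delays (d/s per hop): 3.86667e-05, 7.45, 0.000214333 ms; sum = 7.45025 ms.
End-to-end = 7.491 ms.

7.491 ms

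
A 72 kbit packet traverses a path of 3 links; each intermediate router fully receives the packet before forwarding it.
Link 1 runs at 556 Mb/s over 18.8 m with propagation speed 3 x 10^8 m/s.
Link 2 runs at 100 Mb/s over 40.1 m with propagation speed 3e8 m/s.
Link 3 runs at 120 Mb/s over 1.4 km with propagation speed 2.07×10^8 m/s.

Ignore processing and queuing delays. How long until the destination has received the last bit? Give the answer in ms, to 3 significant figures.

1.46 ms

L = 72000 bits.
Transmission delays (L/R per hop): 0.129496, 0.72, 0.6 ms; sum = 1.4495 ms.
Propagation delays (d/s per hop): 6.26667e-05, 0.000133667, 0.00676329 ms; sum = 0.00695962 ms.
End-to-end = 1.46 ms.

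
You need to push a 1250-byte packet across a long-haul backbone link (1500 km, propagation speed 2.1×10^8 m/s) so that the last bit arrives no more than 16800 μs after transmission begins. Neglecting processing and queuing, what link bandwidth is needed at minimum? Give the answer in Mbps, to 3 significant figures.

1.04 Mbps

L = 10000 bits.
Propagation delay = 1500000 / 210000000 = 7142.86 μs.
Transmission budget = 16800 − 7142.86 = 9657.14 μs.
R ≥ L / t_tx = 10000 bits / 0.00965714 s = 1.04 Mbps.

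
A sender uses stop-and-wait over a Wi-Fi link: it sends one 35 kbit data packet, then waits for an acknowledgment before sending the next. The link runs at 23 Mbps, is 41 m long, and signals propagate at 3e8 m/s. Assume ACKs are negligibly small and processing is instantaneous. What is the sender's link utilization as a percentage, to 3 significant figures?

t_tx = L/R = 35000/23000000 = 0.00152174 s.
t_prop = 41/300000000 = 1.36667e-07 s; RTT = 2.73333e-07 s.
Cycle = t_tx + RTT = 0.00152201 s.
Utilization = t_tx / cycle = 0.00152174/0.00152201 = 100 %.

100 %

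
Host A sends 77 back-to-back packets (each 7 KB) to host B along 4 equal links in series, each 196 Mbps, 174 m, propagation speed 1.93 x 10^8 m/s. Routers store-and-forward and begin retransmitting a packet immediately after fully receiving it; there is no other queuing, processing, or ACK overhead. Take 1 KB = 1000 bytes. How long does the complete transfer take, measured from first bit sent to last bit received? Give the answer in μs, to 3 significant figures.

Per-hop transmission t_tx = L/R = 56000/196000000 = 285.714 μs.
Per-hop propagation t_prop = 174/193000000 = 0.901554 μs.
Pipeline fill: first packet needs 4·t_tx to clear all hops; remaining 76 packets each add one t_tx.
Total = (4+77-1)·t_tx + 4·t_prop = 80·285.714 + 4·0.901554 = 22900 μs.

22900 μs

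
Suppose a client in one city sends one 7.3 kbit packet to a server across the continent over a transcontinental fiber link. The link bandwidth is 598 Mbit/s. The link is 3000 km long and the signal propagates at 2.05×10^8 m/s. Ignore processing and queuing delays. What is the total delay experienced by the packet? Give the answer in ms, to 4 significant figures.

14.65 ms

L = 7300 bits.
Transmission delay = L/R = 7300 / 598000000 = 0.0122074 ms.
Propagation delay = d/s = 3000000 m / 2.05e+08 m/s = 14.6341 ms.
Total = 14.65 ms.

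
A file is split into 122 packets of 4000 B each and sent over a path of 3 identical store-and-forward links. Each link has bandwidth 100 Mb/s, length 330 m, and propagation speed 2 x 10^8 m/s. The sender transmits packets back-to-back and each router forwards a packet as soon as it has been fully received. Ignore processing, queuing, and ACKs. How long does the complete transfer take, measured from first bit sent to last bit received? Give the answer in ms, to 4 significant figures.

Per-hop transmission t_tx = L/R = 32000/100000000 = 0.32 ms.
Per-hop propagation t_prop = 330/200000000 = 0.00165 ms.
Pipeline fill: first packet needs 3·t_tx to clear all hops; remaining 121 packets each add one t_tx.
Total = (3+122-1)·t_tx + 3·t_prop = 124·0.32 + 3·0.00165 = 39.68 ms.

39.68 ms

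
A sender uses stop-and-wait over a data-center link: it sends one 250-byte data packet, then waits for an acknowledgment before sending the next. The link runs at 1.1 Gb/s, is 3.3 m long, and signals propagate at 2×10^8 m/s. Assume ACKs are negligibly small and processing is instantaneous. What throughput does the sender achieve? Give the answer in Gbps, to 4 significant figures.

t_tx = L/R = 2000/1100000000 = 1.81818e-06 s.
t_prop = 3.3/200000000 = 1.65e-08 s; RTT = 3.3e-08 s.
Cycle = t_tx + RTT = 1.85118e-06 s.
Throughput = L / cycle = 2000 / 1.85118e-06 = 1.080 Gbps.

1.080 Gbps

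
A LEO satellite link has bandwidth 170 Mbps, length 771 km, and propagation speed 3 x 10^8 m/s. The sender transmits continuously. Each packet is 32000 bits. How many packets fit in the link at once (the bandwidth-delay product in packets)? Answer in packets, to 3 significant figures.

13.7 packets

Propagation delay = 771000 / 300000000 = 0.00257 s.
BDP = R × t_prop = 170000000 × 0.00257 = 436900 bits.
In packets of 32000 bits: 13.7 packets.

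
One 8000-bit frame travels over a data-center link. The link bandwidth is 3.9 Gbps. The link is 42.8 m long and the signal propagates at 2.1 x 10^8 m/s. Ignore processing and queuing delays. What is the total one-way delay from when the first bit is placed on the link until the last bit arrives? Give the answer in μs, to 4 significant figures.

2.255 μs

Transmission delay = L/R = 8000 / 3900000000 = 2.05128 μs.
Propagation delay = d/s = 42.8 m / 210000000 m/s = 0.20381 μs.
Total = 2.255 μs.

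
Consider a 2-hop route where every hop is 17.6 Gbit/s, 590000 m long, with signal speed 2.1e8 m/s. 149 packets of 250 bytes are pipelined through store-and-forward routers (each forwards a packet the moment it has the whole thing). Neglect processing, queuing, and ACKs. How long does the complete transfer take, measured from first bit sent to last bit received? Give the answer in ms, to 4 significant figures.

Per-hop transmission t_tx = L/R = 2000/17600000000 = 0.000113636 ms.
Per-hop propagation t_prop = 590000/210000000 = 2.80952 ms.
Pipeline fill: first packet needs 2·t_tx to clear all hops; remaining 148 packets each add one t_tx.
Total = (2+149-1)·t_tx + 2·t_prop = 150·0.000113636 + 2·2.80952 = 5.636 ms.

5.636 ms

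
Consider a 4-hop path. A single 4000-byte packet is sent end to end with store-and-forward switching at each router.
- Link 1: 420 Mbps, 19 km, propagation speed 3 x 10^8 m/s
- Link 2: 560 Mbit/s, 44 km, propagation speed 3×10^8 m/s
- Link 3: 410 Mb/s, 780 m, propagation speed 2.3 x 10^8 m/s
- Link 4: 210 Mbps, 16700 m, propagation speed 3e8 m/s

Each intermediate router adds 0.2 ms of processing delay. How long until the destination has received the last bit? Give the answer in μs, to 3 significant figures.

L = 4000 × 8 = 32000 bits.
Transmission delays (L/R per hop): 76.1905, 57.1429, 78.0488, 152.381 μs; sum = 363.763 μs.
Propagation delays (d/s per hop): 63.3333, 146.667, 3.3913, 55.6667 μs; sum = 269.058 μs.
Processing at 3 router(s): 3 × 0.2 ms = 600 μs.
End-to-end = 1230 μs.

1230 μs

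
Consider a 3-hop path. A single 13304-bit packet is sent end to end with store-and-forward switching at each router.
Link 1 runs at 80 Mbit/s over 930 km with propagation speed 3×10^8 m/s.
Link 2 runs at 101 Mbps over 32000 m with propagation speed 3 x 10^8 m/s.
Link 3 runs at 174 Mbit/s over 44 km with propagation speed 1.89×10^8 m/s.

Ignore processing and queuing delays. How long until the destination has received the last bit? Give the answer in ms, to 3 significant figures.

3.81 ms

Transmission delays (L/R per hop): 0.1663, 0.131723, 0.0764598 ms; sum = 0.374483 ms.
Propagation delays (d/s per hop): 3.1, 0.106667, 0.232804 ms; sum = 3.43947 ms.
End-to-end = 3.81 ms.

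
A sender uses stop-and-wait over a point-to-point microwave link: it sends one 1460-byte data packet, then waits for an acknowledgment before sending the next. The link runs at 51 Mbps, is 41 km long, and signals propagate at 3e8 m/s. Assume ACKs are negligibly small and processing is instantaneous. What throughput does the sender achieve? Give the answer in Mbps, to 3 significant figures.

23.3 Mbps

t_tx = L/R = 11680/51000000 = 0.00022902 s.
t_prop = 41000/300000000 = 0.000136667 s; RTT = 0.000273333 s.
Cycle = t_tx + RTT = 0.000502353 s.
Throughput = L / cycle = 11680 / 0.000502353 = 23.3 Mbps.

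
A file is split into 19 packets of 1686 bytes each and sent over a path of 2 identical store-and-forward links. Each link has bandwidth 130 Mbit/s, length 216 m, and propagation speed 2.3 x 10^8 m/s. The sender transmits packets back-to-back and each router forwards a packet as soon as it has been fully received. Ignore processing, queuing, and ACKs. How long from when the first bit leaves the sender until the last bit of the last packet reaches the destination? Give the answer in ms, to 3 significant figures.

Per-hop transmission t_tx = L/R = 13488/130000000 = 0.103754 ms.
Per-hop propagation t_prop = 216/2.3e+08 = 0.00093913 ms.
Pipeline fill: first packet needs 2·t_tx to clear all hops; remaining 18 packets each add one t_tx.
Total = (2+19-1)·t_tx + 2·t_prop = 20·0.103754 + 2·0.00093913 = 2.08 ms.

2.08 ms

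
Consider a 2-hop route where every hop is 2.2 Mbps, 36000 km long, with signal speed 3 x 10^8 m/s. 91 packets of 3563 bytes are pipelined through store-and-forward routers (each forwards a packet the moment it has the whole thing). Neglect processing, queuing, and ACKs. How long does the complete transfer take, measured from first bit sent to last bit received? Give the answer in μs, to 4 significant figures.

Per-hop transmission t_tx = L/R = 28504/2200000 = 12956.4 μs.
Per-hop propagation t_prop = 36000000/300000000 = 120000 μs.
Pipeline fill: first packet needs 2·t_tx to clear all hops; remaining 90 packets each add one t_tx.
Total = (2+91-1)·t_tx + 2·t_prop = 92·12956.4 + 2·120000 = 1432000 μs.

1432000 μs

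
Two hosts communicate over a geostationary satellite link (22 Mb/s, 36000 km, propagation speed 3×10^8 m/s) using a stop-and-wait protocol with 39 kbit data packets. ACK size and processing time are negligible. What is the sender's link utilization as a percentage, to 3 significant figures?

0.733 %

t_tx = L/R = 39000/22000000 = 0.00177273 s.
t_prop = 36000000/300000000 = 0.12 s; RTT = 0.24 s.
Cycle = t_tx + RTT = 0.241773 s.
Utilization = t_tx / cycle = 0.00177273/0.241773 = 0.733 %.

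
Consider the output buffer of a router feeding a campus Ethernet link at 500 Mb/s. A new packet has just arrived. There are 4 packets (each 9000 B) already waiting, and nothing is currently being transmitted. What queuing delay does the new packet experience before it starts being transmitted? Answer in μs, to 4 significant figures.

576.0 μs

Each queued packet: L/R = 72000/500000000 = 144 μs.
4 queued → 576 μs.
Queuing delay = 576.0 μs.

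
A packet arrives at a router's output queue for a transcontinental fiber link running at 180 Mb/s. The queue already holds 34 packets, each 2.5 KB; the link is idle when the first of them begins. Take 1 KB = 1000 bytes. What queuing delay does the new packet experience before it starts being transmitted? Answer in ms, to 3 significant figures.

Each queued packet: L/R = 20000/180000000 = 0.111111 ms.
34 queued → 3.77778 ms.
Queuing delay = 3.78 ms.

3.78 ms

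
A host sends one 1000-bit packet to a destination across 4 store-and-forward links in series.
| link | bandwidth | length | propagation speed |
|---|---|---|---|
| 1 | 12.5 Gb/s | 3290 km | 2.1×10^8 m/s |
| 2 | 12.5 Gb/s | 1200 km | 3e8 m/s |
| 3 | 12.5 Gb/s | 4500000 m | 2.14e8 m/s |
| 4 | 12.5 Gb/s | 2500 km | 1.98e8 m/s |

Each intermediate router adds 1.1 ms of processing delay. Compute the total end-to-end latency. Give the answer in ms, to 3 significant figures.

56.6 ms

Transmission delay per hop = L/R = 1000/12500000000 = 8e-05 ms; 4 hops → 0.00032 ms.
Propagation delays (d/s per hop): 15.6667, 4, 21.028, 12.6263 ms; sum = 53.321 ms.
Processing at 3 router(s): 3 × 1.1 ms = 3.3 ms.
End-to-end = 56.6 ms.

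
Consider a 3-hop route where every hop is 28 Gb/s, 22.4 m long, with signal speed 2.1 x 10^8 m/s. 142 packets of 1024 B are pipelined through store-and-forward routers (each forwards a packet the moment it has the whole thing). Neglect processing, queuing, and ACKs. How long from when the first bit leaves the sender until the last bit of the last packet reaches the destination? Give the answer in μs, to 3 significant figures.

42.5 μs

Per-hop transmission t_tx = L/R = 8192/28000000000 = 0.292571 μs.
Per-hop propagation t_prop = 22.4/210000000 = 0.106667 μs.
Pipeline fill: first packet needs 3·t_tx to clear all hops; remaining 141 packets each add one t_tx.
Total = (3+142-1)·t_tx + 3·t_prop = 144·0.292571 + 3·0.106667 = 42.5 μs.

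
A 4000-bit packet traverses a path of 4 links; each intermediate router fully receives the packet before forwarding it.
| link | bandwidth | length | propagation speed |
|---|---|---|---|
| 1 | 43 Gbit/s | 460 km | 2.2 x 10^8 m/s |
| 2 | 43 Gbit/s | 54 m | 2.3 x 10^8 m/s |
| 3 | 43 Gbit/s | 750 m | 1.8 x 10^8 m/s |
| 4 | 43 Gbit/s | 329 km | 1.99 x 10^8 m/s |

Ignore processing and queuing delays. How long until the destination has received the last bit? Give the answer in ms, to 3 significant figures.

3.75 ms

Transmission delay per hop = L/R = 4000/43000000000 = 9.30233e-05 ms; 4 hops → 0.000372093 ms.
Propagation delays (d/s per hop): 2.09091, 0.000234783, 0.00416667, 1.65327 ms; sum = 3.74858 ms.
End-to-end = 3.75 ms.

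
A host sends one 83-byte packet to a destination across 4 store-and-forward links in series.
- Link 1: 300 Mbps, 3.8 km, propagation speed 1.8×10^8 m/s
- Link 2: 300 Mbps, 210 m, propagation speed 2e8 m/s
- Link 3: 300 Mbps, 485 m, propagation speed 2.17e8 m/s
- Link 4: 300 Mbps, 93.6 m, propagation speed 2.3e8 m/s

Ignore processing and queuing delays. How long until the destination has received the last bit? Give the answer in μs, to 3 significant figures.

33.7 μs

L = 83 × 8 = 664 bits.
Transmission delay per hop = L/R = 664/300000000 = 2.21333 μs; 4 hops → 8.85333 μs.
Propagation delays (d/s per hop): 21.1111, 1.05, 2.23502, 0.406957 μs; sum = 24.8031 μs.
End-to-end = 33.7 μs.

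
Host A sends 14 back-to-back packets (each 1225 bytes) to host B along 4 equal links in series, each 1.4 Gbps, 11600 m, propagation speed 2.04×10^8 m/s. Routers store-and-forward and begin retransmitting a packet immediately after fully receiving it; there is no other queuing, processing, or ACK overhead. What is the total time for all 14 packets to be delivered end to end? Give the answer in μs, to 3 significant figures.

Per-hop transmission t_tx = L/R = 9800/1400000000 = 7 μs.
Per-hop propagation t_prop = 11600/204000000 = 56.8627 μs.
Pipeline fill: first packet needs 4·t_tx to clear all hops; remaining 13 packets each add one t_tx.
Total = (4+14-1)·t_tx + 4·t_prop = 17·7 + 4·56.8627 = 346 μs.

346 μs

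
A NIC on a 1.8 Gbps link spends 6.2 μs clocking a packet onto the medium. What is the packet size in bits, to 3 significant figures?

11200 bits

L = R × t_tx = 1800000000 b/s × 6.2e-06 s = 11160 bits.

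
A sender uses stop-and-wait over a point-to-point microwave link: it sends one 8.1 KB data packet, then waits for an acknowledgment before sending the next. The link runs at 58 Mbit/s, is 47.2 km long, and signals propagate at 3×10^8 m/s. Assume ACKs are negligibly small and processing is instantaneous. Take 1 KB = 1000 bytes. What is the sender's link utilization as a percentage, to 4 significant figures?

t_tx = L/R = 64800/58000000 = 0.00111724 s.
t_prop = 47200/300000000 = 0.000157333 s; RTT = 0.000314667 s.
Cycle = t_tx + RTT = 0.00143191 s.
Utilization = t_tx / cycle = 0.00111724/0.00143191 = 78.02 %.

78.02 %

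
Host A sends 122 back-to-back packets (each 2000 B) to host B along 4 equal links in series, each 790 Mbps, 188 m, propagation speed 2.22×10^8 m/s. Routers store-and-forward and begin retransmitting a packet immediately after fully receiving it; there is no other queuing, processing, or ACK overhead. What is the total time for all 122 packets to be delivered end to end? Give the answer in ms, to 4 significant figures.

2.535 ms

Per-hop transmission t_tx = L/R = 16000/790000000 = 0.0202532 ms.
Per-hop propagation t_prop = 188/2.22e+08 = 0.000846847 ms.
Pipeline fill: first packet needs 4·t_tx to clear all hops; remaining 121 packets each add one t_tx.
Total = (4+122-1)·t_tx + 4·t_prop = 125·0.0202532 + 4·0.000846847 = 2.535 ms.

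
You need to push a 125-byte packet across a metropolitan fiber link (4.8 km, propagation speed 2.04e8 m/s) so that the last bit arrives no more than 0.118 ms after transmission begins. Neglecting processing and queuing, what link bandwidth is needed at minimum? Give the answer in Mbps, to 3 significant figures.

10.6 Mbps

L = 1000 bits.
Propagation delay = 4800 / 204000000 = 0.0235294 ms.
Transmission budget = 0.118 − 0.0235294 = 0.0944706 ms.
R ≥ L / t_tx = 1000 bits / 9.44706e-05 s = 10.6 Mbps.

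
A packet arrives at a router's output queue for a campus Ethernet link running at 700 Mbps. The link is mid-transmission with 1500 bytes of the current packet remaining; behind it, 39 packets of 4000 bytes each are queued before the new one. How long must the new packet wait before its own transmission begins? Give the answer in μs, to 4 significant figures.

1800 μs

Each queued packet: L/R = 32000/700000000 = 45.7143 μs.
39 queued → 1782.86 μs.
Plus remaining 12000 bits of current packet: 17.1429 μs.
Queuing delay = 1800 μs.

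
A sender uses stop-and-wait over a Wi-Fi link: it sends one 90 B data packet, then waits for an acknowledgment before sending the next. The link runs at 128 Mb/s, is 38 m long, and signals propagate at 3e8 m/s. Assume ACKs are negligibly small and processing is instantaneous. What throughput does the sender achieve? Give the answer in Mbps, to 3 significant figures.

t_tx = L/R = 720/128000000 = 5.625e-06 s.
t_prop = 38/300000000 = 1.26667e-07 s; RTT = 2.53333e-07 s.
Cycle = t_tx + RTT = 5.87833e-06 s.
Throughput = L / cycle = 720 / 5.87833e-06 = 122 Mbps.

122 Mbps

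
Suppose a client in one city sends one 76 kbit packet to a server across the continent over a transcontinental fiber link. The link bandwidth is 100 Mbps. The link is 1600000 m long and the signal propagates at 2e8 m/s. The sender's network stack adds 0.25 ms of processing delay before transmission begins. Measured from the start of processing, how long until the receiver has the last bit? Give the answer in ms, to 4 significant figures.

9.010 ms

L = 76000 bits.
Transmission delay = L/R = 76000 / 100000000 = 0.76 ms.
Propagation delay = d/s = 1600000 m / 200000000 m/s = 8 ms.
Plus processing delay 0.25 ms = 0.25 ms.
Total = 9.010 ms.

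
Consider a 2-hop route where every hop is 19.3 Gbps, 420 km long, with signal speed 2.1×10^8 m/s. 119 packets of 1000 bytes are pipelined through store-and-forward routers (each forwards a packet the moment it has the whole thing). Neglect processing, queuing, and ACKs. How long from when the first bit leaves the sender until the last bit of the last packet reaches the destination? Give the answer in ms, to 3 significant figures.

Per-hop transmission t_tx = L/R = 8000/19300000000 = 0.000414508 ms.
Per-hop propagation t_prop = 420000/210000000 = 2 ms.
Pipeline fill: first packet needs 2·t_tx to clear all hops; remaining 118 packets each add one t_tx.
Total = (2+119-1)·t_tx + 2·t_prop = 120·0.000414508 + 2·2 = 4.05 ms.

4.05 ms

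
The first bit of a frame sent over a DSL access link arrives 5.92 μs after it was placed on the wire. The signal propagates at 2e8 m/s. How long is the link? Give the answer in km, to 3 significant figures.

1.18 km

d = s × t_prop = 200000000 × 5.92e-06 = 1.18 km.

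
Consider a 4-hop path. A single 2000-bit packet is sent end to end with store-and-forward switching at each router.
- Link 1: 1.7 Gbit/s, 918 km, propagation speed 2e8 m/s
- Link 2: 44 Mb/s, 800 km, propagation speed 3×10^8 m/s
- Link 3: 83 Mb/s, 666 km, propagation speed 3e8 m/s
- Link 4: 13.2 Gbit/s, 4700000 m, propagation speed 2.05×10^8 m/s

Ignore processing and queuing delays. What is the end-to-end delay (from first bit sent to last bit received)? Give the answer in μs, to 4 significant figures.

32470 μs

Transmission delays (L/R per hop): 1.17647, 45.4545, 24.0964, 0.151515 μs; sum = 70.8789 μs.
Propagation delays (d/s per hop): 4590, 2666.67, 2220, 22926.8 μs; sum = 32403.5 μs.
End-to-end = 32470 μs.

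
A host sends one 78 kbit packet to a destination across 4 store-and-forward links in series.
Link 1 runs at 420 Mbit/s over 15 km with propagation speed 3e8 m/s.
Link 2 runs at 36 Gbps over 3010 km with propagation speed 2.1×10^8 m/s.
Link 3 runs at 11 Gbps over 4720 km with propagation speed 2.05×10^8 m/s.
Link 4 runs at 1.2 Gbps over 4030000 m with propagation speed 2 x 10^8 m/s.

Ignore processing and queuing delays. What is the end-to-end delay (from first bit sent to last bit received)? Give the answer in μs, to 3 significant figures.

L = 78000 bits.
Transmission delays (L/R per hop): 185.714, 2.16667, 7.09091, 65 μs; sum = 259.972 μs.
Propagation delays (d/s per hop): 50, 14333.3, 23024.4, 20150 μs; sum = 57557.7 μs.
End-to-end = 57800 μs.

57800 μs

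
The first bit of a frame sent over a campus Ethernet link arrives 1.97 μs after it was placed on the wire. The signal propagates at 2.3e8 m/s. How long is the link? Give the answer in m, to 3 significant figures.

d = s × t_prop = 2.3e+08 × 1.97e-06 = 453 m.

453 m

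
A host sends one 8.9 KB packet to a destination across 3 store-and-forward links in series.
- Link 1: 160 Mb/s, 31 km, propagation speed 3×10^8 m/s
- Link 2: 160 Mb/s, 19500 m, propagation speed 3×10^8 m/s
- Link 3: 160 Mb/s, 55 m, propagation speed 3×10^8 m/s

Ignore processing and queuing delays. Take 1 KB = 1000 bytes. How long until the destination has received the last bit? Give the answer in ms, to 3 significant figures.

L = 71200 bits.
Transmission delay per hop = L/R = 71200/160000000 = 0.445 ms; 3 hops → 1.335 ms.
Propagation delays (d/s per hop): 0.103333, 0.065, 0.000183333 ms; sum = 0.168517 ms.
End-to-end = 1.50 ms.

1.50 ms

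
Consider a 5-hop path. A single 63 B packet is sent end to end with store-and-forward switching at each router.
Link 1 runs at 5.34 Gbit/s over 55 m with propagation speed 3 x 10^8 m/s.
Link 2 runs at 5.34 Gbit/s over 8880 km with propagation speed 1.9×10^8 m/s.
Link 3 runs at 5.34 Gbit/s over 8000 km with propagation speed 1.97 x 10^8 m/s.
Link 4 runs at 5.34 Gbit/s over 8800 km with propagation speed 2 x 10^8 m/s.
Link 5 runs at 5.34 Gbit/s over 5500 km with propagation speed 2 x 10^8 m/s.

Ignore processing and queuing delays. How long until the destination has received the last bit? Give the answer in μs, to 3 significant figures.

159000 μs

L = 63 × 8 = 504 bits.
Transmission delay per hop = L/R = 504/5340000000 = 0.094382 μs; 5 hops → 0.47191 μs.
Propagation delays (d/s per hop): 0.183333, 46736.8, 40609.1, 44000, 27500 μs; sum = 158846 μs.
End-to-end = 159000 μs.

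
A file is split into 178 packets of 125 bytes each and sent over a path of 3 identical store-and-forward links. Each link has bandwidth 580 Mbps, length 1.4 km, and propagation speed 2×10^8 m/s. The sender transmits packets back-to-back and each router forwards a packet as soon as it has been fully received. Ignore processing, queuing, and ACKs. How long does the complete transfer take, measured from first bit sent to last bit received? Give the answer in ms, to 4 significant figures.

0.3313 ms

Per-hop transmission t_tx = L/R = 1000/580000000 = 0.00172414 ms.
Per-hop propagation t_prop = 1400/200000000 = 0.007 ms.
Pipeline fill: first packet needs 3·t_tx to clear all hops; remaining 177 packets each add one t_tx.
Total = (3+178-1)·t_tx + 3·t_prop = 180·0.00172414 + 3·0.007 = 0.3313 ms.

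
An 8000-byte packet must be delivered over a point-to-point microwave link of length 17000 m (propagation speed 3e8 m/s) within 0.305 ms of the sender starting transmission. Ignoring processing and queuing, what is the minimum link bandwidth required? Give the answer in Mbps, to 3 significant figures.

258 Mbps

L = 64000 bits.
Propagation delay = 17000 / 300000000 = 0.0566667 ms.
Transmission budget = 0.305 − 0.0566667 = 0.248333 ms.
R ≥ L / t_tx = 64000 bits / 0.000248333 s = 258 Mbps.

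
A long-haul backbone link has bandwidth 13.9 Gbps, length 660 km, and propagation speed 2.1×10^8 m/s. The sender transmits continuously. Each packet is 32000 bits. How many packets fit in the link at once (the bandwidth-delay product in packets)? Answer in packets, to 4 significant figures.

Propagation delay = 660000 / 210000000 = 0.00314286 s.
BDP = R × t_prop = 13900000000 × 0.00314286 = 43685700 bits.
In packets of 32000 bits: 1365 packets.

1365 packets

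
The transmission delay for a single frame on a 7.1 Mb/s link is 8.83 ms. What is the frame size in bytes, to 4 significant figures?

7837 bytes

L = R × t_tx = 7100000 b/s × 0.00883 s = 62693 bits.
In bytes: 62693 / 8 = 7837 bytes.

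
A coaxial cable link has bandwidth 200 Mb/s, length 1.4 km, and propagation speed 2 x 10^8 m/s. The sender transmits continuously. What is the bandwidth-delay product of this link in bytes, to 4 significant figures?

175.0 bytes

Propagation delay = 1400 / 200000000 = 7e-06 s.
BDP = R × t_prop = 200000000 × 7e-06 = 1400 bits.
In bytes: 1400/8 = 175.0 bytes.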